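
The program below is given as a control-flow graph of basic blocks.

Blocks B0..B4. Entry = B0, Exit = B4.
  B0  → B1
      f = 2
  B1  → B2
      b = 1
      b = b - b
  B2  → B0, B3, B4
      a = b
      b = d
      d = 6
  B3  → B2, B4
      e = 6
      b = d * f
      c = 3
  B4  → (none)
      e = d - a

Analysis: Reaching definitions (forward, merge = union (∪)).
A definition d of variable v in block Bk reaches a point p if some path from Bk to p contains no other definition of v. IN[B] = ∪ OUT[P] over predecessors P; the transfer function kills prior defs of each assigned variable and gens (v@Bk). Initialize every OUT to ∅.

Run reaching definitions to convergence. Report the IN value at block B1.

Fixpoint table:
  B0:   IN={a@B2, b@B2, c@B3, d@B2, e@B3, f@B0}   OUT={a@B2, b@B2, c@B3, d@B2, e@B3, f@B0}
  B1:   IN={a@B2, b@B2, c@B3, d@B2, e@B3, f@B0}   OUT={a@B2, b@B1, c@B3, d@B2, e@B3, f@B0}
  B2:   IN={a@B2, b@B1, b@B3, c@B3, d@B2, e@B3, f@B0}   OUT={a@B2, b@B2, c@B3, d@B2, e@B3, f@B0}
  B3:   IN={a@B2, b@B2, c@B3, d@B2, e@B3, f@B0}   OUT={a@B2, b@B3, c@B3, d@B2, e@B3, f@B0}
  B4:   IN={a@B2, b@B2, b@B3, c@B3, d@B2, e@B3, f@B0}   OUT={a@B2, b@B2, b@B3, c@B3, d@B2, e@B4, f@B0}

Merge at B1: IN[B1] = OUT[B0] = {a@B2, b@B2, c@B3, d@B2, e@B3, f@B0}

Answer: {a@B2, b@B2, c@B3, d@B2, e@B3, f@B0}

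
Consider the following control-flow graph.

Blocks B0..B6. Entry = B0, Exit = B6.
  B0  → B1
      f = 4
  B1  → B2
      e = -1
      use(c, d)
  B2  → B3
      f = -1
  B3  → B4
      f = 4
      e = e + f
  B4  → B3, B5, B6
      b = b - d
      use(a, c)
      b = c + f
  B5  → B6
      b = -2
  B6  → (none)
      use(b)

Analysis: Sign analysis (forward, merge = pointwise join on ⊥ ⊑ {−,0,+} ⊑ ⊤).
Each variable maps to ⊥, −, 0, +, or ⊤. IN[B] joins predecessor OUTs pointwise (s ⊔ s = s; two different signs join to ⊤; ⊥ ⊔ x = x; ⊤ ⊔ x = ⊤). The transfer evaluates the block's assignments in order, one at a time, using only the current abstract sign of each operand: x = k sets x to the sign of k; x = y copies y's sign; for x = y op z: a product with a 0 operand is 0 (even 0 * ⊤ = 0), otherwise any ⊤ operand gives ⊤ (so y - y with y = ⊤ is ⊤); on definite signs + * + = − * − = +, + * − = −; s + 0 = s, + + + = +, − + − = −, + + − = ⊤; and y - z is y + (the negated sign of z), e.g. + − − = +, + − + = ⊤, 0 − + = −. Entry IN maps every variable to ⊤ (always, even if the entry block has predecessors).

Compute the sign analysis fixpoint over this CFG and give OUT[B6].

Answer: {a: ⊤, b: ⊤, c: ⊤, d: ⊤, e: ⊤, f: +}

Derivation:
Converged values:
  B0: | IN=(all ⊤) | OUT={f:+; rest ⊤}
  B1: | IN={f:+; rest ⊤} | OUT={e:-, f:+; rest ⊤}
  B2: | IN={e:-, f:+; rest ⊤} | OUT={e:-, f:-; rest ⊤}
  B3: | IN=(all ⊤) | OUT={f:+; rest ⊤}
  B4: | IN={f:+; rest ⊤} | OUT={f:+; rest ⊤}
  B5: | IN={f:+; rest ⊤} | OUT={b:-, f:+; rest ⊤}
  B6: | IN={f:+; rest ⊤} | OUT={f:+; rest ⊤}

Merge at B6: IN[B6] = OUT[B4] ⊔ OUT[B5] = {a: ⊤, b: ⊤, c: ⊤, d: ⊤, e: ⊤, f: +}
Applying B6's transfer function to that IN value gives OUT[B6] (row B6 above).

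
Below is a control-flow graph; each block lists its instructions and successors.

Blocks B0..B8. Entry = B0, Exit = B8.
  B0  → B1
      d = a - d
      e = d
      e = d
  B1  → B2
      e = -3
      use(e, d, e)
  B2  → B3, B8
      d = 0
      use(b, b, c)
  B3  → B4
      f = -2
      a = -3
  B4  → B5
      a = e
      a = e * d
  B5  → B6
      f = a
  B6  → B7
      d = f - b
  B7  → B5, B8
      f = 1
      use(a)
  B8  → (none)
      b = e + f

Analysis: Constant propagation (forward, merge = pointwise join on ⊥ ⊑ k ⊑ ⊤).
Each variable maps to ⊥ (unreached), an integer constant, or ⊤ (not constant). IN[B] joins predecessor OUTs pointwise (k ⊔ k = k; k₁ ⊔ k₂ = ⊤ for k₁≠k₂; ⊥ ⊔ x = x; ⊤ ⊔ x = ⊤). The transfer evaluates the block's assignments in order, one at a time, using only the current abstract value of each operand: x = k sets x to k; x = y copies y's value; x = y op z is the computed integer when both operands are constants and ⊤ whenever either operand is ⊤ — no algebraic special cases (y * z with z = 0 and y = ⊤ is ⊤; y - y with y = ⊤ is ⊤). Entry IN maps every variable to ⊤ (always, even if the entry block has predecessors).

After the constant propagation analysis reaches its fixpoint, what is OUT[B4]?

Converged values:
  B0:   IN=(all ⊤)   OUT=(all ⊤)
  B1:   IN=(all ⊤)   OUT={e:-3; rest ⊤}
  B2:   IN={e:-3; rest ⊤}   OUT={d:0, e:-3; rest ⊤}
  B3:   IN={d:0, e:-3; rest ⊤}   OUT={a:-3, d:0, e:-3, f:-2; rest ⊤}
  B4:   IN={a:-3, d:0, e:-3, f:-2; rest ⊤}   OUT={a:0, d:0, e:-3, f:-2; rest ⊤}
  B5:   IN={a:0, e:-3; rest ⊤}   OUT={a:0, e:-3, f:0; rest ⊤}
  B6:   IN={a:0, e:-3, f:0; rest ⊤}   OUT={a:0, e:-3, f:0; rest ⊤}
  B7:   IN={a:0, e:-3, f:0; rest ⊤}   OUT={a:0, e:-3, f:1; rest ⊤}
  B8:   IN={e:-3; rest ⊤}   OUT={e:-3; rest ⊤}

Merge at B4: IN[B4] = OUT[B3] = {a: -3, b: ⊤, c: ⊤, d: 0, e: -3, f: -2}
Applying B4's transfer function to that IN value gives OUT[B4] (row B4 above).

Answer: {a: 0, b: ⊤, c: ⊤, d: 0, e: -3, f: -2}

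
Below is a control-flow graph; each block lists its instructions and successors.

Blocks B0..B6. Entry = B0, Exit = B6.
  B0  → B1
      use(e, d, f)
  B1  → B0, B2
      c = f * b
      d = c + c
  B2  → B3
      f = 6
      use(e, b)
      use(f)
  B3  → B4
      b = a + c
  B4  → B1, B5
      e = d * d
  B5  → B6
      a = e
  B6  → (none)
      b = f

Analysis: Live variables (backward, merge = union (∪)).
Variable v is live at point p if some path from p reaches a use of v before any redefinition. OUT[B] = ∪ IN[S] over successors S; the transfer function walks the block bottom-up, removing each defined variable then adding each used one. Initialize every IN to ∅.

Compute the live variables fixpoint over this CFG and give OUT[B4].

Answer: {a, b, e, f}

Derivation:
Converged values:
  B0:   IN={a, b, d, e, f}   OUT={a, b, e, f}
  B1:   IN={a, b, e, f}   OUT={a, b, c, d, e, f}
  B2:   IN={a, b, c, d, e}   OUT={a, c, d, f}
  B3:   IN={a, c, d, f}   OUT={a, b, d, f}
  B4:   IN={a, b, d, f}   OUT={a, b, e, f}
  B5:   IN={e, f}   OUT={f}
  B6:   IN={f}   OUT={}

Merge at B4: OUT[B4] = IN[B1] ⊔ IN[B5] = {a, b, e, f}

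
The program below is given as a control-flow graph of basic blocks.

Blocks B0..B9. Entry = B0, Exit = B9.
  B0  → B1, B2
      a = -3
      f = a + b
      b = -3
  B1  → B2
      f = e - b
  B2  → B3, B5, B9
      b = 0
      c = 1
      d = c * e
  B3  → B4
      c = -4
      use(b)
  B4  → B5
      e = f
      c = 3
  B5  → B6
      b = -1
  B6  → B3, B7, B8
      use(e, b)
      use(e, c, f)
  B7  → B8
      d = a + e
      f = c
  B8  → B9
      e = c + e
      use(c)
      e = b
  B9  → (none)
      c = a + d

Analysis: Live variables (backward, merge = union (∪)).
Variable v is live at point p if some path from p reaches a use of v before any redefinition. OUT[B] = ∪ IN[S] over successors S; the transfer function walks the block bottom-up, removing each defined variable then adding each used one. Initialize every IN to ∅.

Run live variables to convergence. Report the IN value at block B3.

Answer: {a, b, d, f}

Working:
Converged values:
  B0:  IN={b, e}  OUT={a, b, e, f}
  B1:  IN={a, b, e}  OUT={a, e, f}
  B2:  IN={a, e, f}  OUT={a, b, c, d, e, f}
  B3:  IN={a, b, d, f}  OUT={a, d, f}
  B4:  IN={a, d, f}  OUT={a, c, d, e, f}
  B5:  IN={a, c, d, e, f}  OUT={a, b, c, d, e, f}
  B6:  IN={a, b, c, d, e, f}  OUT={a, b, c, d, e, f}
  B7:  IN={a, b, c, e}  OUT={a, b, c, d, e}
  B8:  IN={a, b, c, d, e}  OUT={a, d}
  B9:  IN={a, d}  OUT={}

Merge at B3: OUT[B3] = IN[B4] = {a, d, f}
Applying B3's transfer function to that OUT value gives IN[B3] (row B3 above).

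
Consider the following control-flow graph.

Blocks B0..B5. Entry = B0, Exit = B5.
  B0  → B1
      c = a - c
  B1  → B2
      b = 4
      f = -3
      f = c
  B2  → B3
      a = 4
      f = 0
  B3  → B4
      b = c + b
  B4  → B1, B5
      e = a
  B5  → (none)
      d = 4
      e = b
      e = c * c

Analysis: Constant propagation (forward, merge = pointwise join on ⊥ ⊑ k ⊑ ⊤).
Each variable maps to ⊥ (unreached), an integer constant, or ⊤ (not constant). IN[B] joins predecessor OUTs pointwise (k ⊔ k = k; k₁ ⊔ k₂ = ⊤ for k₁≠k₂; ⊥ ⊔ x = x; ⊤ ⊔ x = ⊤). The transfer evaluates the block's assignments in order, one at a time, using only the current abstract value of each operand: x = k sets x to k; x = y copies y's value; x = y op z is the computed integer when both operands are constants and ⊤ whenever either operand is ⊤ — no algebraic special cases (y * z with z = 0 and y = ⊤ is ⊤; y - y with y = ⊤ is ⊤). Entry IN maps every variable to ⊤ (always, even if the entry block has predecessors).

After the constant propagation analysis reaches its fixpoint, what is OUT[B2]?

Answer: {a: 4, b: 4, c: ⊤, d: ⊤, e: ⊤, f: 0}

Working:
Fixpoint table:
  B0:  IN=(all ⊤)  OUT=(all ⊤)
  B1:  IN=(all ⊤)  OUT={b:4; rest ⊤}
  B2:  IN={b:4; rest ⊤}  OUT={a:4, b:4, f:0; rest ⊤}
  B3:  IN={a:4, b:4, f:0; rest ⊤}  OUT={a:4, f:0; rest ⊤}
  B4:  IN={a:4, f:0; rest ⊤}  OUT={a:4, e:4, f:0; rest ⊤}
  B5:  IN={a:4, e:4, f:0; rest ⊤}  OUT={a:4, d:4, f:0; rest ⊤}

Merge at B2: IN[B2] = OUT[B1] = {a: ⊤, b: 4, c: ⊤, d: ⊤, e: ⊤, f: ⊤}
Applying B2's transfer function to that IN value gives OUT[B2] (row B2 above).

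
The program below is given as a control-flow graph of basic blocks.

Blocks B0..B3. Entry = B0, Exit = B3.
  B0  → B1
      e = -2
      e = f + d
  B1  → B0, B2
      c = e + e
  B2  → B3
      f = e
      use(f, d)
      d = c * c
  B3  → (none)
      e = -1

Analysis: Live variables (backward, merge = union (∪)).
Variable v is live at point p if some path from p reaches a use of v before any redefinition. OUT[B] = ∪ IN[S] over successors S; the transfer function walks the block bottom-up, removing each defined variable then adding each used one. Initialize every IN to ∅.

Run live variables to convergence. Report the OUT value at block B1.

Answer: {c, d, e, f}

Working:
Fixpoint table:
  B0:  IN={d, f}  OUT={d, e, f}
  B1:  IN={d, e, f}  OUT={c, d, e, f}
  B2:  IN={c, d, e}  OUT={}
  B3:  IN={}  OUT={}

Merge at B1: OUT[B1] = IN[B0] ⊔ IN[B2] = {c, d, e, f}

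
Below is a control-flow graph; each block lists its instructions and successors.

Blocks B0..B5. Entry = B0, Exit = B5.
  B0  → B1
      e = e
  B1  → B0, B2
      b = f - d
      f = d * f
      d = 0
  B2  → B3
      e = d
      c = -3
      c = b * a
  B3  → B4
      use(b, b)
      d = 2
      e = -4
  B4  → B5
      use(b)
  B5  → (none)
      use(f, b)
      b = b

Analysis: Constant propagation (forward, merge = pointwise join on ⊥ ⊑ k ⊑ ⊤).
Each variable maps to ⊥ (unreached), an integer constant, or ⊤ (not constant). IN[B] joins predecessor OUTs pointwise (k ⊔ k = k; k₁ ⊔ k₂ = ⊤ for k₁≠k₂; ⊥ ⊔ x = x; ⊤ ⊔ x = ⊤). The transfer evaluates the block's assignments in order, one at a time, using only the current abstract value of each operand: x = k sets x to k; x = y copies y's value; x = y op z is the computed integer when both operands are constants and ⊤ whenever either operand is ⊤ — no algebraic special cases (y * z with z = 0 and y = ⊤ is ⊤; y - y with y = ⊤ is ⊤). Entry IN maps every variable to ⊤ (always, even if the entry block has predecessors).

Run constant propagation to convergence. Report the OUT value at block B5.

Converged values:
  B0:   IN=(all ⊤)   OUT=(all ⊤)
  B1:   IN=(all ⊤)   OUT={d:0; rest ⊤}
  B2:   IN={d:0; rest ⊤}   OUT={d:0, e:0; rest ⊤}
  B3:   IN={d:0, e:0; rest ⊤}   OUT={d:2, e:-4; rest ⊤}
  B4:   IN={d:2, e:-4; rest ⊤}   OUT={d:2, e:-4; rest ⊤}
  B5:   IN={d:2, e:-4; rest ⊤}   OUT={d:2, e:-4; rest ⊤}

Merge at B5: IN[B5] = OUT[B4] = {a: ⊤, b: ⊤, c: ⊤, d: 2, e: -4, f: ⊤}
Applying B5's transfer function to that IN value gives OUT[B5] (row B5 above).

Answer: {a: ⊤, b: ⊤, c: ⊤, d: 2, e: -4, f: ⊤}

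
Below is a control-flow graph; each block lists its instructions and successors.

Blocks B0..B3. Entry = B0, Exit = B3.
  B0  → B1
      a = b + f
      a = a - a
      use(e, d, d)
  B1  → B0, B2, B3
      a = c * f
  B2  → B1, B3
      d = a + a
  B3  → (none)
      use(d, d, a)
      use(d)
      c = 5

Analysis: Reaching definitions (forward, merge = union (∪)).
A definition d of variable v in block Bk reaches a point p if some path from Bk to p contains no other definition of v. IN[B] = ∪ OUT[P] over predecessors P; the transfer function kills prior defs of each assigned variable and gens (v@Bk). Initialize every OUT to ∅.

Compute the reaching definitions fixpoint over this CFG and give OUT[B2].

Converged values:
  B0:   IN={a@B1, d@B2}   OUT={a@B0, d@B2}
  B1:   IN={a@B0, a@B1, d@B2}   OUT={a@B1, d@B2}
  B2:   IN={a@B1, d@B2}   OUT={a@B1, d@B2}
  B3:   IN={a@B1, d@B2}   OUT={a@B1, c@B3, d@B2}

Merge at B2: IN[B2] = OUT[B1] = {a@B1, d@B2}
Applying B2's transfer function to that IN value gives OUT[B2] (row B2 above).

Answer: {a@B1, d@B2}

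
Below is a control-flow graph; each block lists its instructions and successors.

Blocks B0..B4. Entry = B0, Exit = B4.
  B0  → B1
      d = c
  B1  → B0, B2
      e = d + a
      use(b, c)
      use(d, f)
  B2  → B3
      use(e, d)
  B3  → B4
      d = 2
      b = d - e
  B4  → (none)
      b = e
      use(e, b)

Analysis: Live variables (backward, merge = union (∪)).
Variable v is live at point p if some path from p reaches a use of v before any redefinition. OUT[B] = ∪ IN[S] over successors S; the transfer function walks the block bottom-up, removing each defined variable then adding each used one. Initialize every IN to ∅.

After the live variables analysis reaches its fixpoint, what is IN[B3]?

Converged values:
  B0:  IN={a, b, c, f}  OUT={a, b, c, d, f}
  B1:  IN={a, b, c, d, f}  OUT={a, b, c, d, e, f}
  B2:  IN={d, e}  OUT={e}
  B3:  IN={e}  OUT={e}
  B4:  IN={e}  OUT={}

Merge at B3: OUT[B3] = IN[B4] = {e}
Applying B3's transfer function to that OUT value gives IN[B3] (row B3 above).

Answer: {e}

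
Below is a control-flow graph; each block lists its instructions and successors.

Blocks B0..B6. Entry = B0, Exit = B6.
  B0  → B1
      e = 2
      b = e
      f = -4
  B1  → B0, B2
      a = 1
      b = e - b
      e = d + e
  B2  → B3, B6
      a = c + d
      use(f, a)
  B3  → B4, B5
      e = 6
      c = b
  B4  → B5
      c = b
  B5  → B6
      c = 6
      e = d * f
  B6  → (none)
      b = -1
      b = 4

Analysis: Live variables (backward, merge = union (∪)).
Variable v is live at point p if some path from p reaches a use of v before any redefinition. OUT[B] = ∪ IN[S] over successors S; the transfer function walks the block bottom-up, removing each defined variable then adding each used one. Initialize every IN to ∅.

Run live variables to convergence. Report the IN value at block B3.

Answer: {b, d, f}

Derivation:
Fixpoint table:
  B0:  IN={c, d}  OUT={b, c, d, e, f}
  B1:  IN={b, c, d, e, f}  OUT={b, c, d, f}
  B2:  IN={b, c, d, f}  OUT={b, d, f}
  B3:  IN={b, d, f}  OUT={b, d, f}
  B4:  IN={b, d, f}  OUT={d, f}
  B5:  IN={d, f}  OUT={}
  B6:  IN={}  OUT={}

Merge at B3: OUT[B3] = IN[B4] ⊔ IN[B5] = {b, d, f}
Applying B3's transfer function to that OUT value gives IN[B3] (row B3 above).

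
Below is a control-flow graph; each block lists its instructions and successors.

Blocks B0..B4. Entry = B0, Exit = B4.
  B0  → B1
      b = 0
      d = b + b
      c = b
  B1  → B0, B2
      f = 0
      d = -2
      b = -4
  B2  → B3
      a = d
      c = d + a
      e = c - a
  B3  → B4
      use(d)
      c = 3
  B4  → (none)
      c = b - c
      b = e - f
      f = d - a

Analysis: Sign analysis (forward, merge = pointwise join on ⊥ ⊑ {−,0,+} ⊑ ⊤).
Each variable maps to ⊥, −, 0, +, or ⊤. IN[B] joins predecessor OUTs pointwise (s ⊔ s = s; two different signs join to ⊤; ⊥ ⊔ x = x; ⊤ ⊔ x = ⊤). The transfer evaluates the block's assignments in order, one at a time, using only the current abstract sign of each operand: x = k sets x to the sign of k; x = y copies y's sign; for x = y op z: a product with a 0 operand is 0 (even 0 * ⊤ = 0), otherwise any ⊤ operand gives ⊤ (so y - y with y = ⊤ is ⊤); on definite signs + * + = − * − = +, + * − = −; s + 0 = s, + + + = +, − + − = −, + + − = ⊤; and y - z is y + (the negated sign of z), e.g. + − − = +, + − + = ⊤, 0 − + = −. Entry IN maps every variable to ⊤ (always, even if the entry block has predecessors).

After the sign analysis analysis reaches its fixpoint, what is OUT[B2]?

Answer: {a: -, b: -, c: -, d: -, e: ⊤, f: 0}

Working:
Fixpoint table:
  B0:   IN=(all ⊤)   OUT={b:0, c:0, d:0; rest ⊤}
  B1:   IN={b:0, c:0, d:0; rest ⊤}   OUT={b:-, c:0, d:-, f:0; rest ⊤}
  B2:   IN={b:-, c:0, d:-, f:0; rest ⊤}   OUT={a:-, b:-, c:-, d:-, f:0; rest ⊤}
  B3:   IN={a:-, b:-, c:-, d:-, f:0; rest ⊤}   OUT={a:-, b:-, c:+, d:-, f:0; rest ⊤}
  B4:   IN={a:-, b:-, c:+, d:-, f:0; rest ⊤}   OUT={a:-, c:-, d:-; rest ⊤}

Merge at B2: IN[B2] = OUT[B1] = {a: ⊤, b: -, c: 0, d: -, e: ⊤, f: 0}
Applying B2's transfer function to that IN value gives OUT[B2] (row B2 above).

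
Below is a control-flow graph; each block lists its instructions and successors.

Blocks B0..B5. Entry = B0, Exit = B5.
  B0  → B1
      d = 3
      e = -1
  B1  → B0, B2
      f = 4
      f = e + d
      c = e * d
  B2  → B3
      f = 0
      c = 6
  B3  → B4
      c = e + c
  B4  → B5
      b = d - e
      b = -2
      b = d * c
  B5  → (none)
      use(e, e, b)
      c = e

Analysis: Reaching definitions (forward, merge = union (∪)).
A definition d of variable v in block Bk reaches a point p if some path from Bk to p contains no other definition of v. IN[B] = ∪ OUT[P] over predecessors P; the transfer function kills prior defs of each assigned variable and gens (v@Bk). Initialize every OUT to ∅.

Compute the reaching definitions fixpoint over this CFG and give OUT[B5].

Converged values:
  B0: | IN={c@B1, d@B0, e@B0, f@B1} | OUT={c@B1, d@B0, e@B0, f@B1}
  B1: | IN={c@B1, d@B0, e@B0, f@B1} | OUT={c@B1, d@B0, e@B0, f@B1}
  B2: | IN={c@B1, d@B0, e@B0, f@B1} | OUT={c@B2, d@B0, e@B0, f@B2}
  B3: | IN={c@B2, d@B0, e@B0, f@B2} | OUT={c@B3, d@B0, e@B0, f@B2}
  B4: | IN={c@B3, d@B0, e@B0, f@B2} | OUT={b@B4, c@B3, d@B0, e@B0, f@B2}
  B5: | IN={b@B4, c@B3, d@B0, e@B0, f@B2} | OUT={b@B4, c@B5, d@B0, e@B0, f@B2}

Merge at B5: IN[B5] = OUT[B4] = {b@B4, c@B3, d@B0, e@B0, f@B2}
Applying B5's transfer function to that IN value gives OUT[B5] (row B5 above).

Answer: {b@B4, c@B5, d@B0, e@B0, f@B2}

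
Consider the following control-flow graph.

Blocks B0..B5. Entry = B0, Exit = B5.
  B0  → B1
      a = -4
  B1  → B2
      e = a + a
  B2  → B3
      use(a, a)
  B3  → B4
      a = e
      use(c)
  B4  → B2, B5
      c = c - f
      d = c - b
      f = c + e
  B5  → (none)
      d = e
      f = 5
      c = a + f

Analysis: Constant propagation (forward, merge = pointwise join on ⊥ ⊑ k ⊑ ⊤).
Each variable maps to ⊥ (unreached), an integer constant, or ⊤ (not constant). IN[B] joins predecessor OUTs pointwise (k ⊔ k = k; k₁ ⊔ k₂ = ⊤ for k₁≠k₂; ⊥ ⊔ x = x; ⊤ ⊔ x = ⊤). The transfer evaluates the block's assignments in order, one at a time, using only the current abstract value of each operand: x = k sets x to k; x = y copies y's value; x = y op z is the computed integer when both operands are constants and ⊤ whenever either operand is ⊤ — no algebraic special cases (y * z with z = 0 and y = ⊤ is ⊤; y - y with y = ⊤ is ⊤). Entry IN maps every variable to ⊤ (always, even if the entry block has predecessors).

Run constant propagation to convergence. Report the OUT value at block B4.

Per-block solution:
  B0:  IN=(all ⊤)  OUT={a:-4; rest ⊤}
  B1:  IN={a:-4; rest ⊤}  OUT={a:-4, e:-8; rest ⊤}
  B2:  IN={e:-8; rest ⊤}  OUT={e:-8; rest ⊤}
  B3:  IN={e:-8; rest ⊤}  OUT={a:-8, e:-8; rest ⊤}
  B4:  IN={a:-8, e:-8; rest ⊤}  OUT={a:-8, e:-8; rest ⊤}
  B5:  IN={a:-8, e:-8; rest ⊤}  OUT={a:-8, c:-3, d:-8, e:-8, f:5; rest ⊤}

Merge at B4: IN[B4] = OUT[B3] = {a: -8, b: ⊤, c: ⊤, d: ⊤, e: -8, f: ⊤}
Applying B4's transfer function to that IN value gives OUT[B4] (row B4 above).

Answer: {a: -8, b: ⊤, c: ⊤, d: ⊤, e: -8, f: ⊤}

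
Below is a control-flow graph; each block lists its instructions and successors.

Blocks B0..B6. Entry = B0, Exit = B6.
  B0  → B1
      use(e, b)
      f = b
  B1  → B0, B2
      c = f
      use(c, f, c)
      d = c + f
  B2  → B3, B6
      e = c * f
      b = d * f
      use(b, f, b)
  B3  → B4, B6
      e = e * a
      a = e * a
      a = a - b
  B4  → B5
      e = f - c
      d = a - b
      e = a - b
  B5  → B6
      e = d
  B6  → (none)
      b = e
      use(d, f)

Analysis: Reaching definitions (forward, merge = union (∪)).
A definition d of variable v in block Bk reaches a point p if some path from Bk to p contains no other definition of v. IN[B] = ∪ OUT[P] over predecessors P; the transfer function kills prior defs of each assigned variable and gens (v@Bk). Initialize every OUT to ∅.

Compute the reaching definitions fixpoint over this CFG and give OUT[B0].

Converged values:
  B0: | IN={c@B1, d@B1, f@B0} | OUT={c@B1, d@B1, f@B0}
  B1: | IN={c@B1, d@B1, f@B0} | OUT={c@B1, d@B1, f@B0}
  B2: | IN={c@B1, d@B1, f@B0} | OUT={b@B2, c@B1, d@B1, e@B2, f@B0}
  B3: | IN={b@B2, c@B1, d@B1, e@B2, f@B0} | OUT={a@B3, b@B2, c@B1, d@B1, e@B3, f@B0}
  B4: | IN={a@B3, b@B2, c@B1, d@B1, e@B3, f@B0} | OUT={a@B3, b@B2, c@B1, d@B4, e@B4, f@B0}
  B5: | IN={a@B3, b@B2, c@B1, d@B4, e@B4, f@B0} | OUT={a@B3, b@B2, c@B1, d@B4, e@B5, f@B0}
  B6: | IN={a@B3, b@B2, c@B1, d@B1, d@B4, e@B2, e@B3, e@B5, f@B0} | OUT={a@B3, b@B6, c@B1, d@B1, d@B4, e@B2, e@B3, e@B5, f@B0}

Merge at B0 (entry node, so the boundary value {} is joined with the incoming edge(s)): IN[B0] = {} ⊔ OUT[B1] = {c@B1, d@B1, f@B0}
Applying B0's transfer function to that IN value gives OUT[B0] (row B0 above).

Answer: {c@B1, d@B1, f@B0}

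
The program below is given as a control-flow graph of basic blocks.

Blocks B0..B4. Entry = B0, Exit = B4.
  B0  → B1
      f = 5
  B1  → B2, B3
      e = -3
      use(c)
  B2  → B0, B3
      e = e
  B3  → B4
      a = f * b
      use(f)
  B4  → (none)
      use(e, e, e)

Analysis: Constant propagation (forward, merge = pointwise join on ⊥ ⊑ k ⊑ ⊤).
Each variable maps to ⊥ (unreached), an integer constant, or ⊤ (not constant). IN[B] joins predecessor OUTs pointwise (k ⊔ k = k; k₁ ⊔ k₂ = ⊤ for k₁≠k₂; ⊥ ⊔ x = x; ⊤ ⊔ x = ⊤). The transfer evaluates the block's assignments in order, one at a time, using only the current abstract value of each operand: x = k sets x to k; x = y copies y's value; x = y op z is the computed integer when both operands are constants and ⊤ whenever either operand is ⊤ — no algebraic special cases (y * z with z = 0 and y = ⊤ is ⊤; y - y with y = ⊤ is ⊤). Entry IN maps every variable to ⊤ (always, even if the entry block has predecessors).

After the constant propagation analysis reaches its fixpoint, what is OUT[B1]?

Answer: {a: ⊤, b: ⊤, c: ⊤, d: ⊤, e: -3, f: 5}

Derivation:
Per-block solution:
  B0: | IN=(all ⊤) | OUT={f:5; rest ⊤}
  B1: | IN={f:5; rest ⊤} | OUT={e:-3, f:5; rest ⊤}
  B2: | IN={e:-3, f:5; rest ⊤} | OUT={e:-3, f:5; rest ⊤}
  B3: | IN={e:-3, f:5; rest ⊤} | OUT={e:-3, f:5; rest ⊤}
  B4: | IN={e:-3, f:5; rest ⊤} | OUT={e:-3, f:5; rest ⊤}

Merge at B1: IN[B1] = OUT[B0] = {a: ⊤, b: ⊤, c: ⊤, d: ⊤, e: ⊤, f: 5}
Applying B1's transfer function to that IN value gives OUT[B1] (row B1 above).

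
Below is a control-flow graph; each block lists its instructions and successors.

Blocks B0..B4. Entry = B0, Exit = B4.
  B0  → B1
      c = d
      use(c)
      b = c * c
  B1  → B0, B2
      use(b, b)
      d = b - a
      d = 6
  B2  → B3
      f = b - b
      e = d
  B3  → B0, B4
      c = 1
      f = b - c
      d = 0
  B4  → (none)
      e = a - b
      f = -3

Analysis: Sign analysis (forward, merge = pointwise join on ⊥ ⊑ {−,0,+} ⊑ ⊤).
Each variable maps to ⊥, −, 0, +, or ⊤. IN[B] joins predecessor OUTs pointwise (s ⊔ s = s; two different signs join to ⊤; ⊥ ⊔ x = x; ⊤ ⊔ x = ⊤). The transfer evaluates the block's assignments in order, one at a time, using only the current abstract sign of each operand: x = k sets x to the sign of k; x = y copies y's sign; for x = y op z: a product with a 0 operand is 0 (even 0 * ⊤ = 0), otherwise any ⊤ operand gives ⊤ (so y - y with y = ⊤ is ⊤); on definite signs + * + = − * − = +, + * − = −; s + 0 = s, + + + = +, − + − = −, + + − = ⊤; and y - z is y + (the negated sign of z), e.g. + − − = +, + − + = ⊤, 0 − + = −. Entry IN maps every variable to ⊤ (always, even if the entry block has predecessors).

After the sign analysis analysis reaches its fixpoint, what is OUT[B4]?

Answer: {a: ⊤, b: ⊤, c: +, d: 0, e: ⊤, f: -}

Derivation:
Fixpoint table:
  B0:   IN=(all ⊤)   OUT=(all ⊤)
  B1:   IN=(all ⊤)   OUT={d:+; rest ⊤}
  B2:   IN={d:+; rest ⊤}   OUT={d:+, e:+; rest ⊤}
  B3:   IN={d:+, e:+; rest ⊤}   OUT={c:+, d:0, e:+; rest ⊤}
  B4:   IN={c:+, d:0, e:+; rest ⊤}   OUT={c:+, d:0, f:-; rest ⊤}

Merge at B4: IN[B4] = OUT[B3] = {a: ⊤, b: ⊤, c: +, d: 0, e: +, f: ⊤}
Applying B4's transfer function to that IN value gives OUT[B4] (row B4 above).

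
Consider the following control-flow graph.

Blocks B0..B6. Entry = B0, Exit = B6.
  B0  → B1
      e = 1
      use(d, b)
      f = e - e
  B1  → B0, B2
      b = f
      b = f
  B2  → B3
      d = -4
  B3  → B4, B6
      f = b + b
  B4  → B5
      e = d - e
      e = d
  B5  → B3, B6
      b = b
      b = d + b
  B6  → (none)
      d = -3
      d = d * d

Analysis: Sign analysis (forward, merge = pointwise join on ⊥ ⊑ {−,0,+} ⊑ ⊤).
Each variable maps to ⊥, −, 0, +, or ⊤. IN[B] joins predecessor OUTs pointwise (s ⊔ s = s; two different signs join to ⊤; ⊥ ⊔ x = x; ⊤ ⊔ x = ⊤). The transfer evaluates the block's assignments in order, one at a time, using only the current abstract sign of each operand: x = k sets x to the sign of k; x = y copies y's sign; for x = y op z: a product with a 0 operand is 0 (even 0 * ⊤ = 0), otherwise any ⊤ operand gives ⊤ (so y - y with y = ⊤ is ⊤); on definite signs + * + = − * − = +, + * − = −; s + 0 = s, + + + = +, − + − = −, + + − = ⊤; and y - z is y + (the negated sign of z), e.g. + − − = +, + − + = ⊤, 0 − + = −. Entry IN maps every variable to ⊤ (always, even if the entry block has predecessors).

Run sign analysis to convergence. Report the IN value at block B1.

Answer: {a: ⊤, b: ⊤, c: ⊤, d: ⊤, e: +, f: ⊤}

Derivation:
Fixpoint table:
  B0: | IN=(all ⊤) | OUT={e:+; rest ⊤}
  B1: | IN={e:+; rest ⊤} | OUT={e:+; rest ⊤}
  B2: | IN={e:+; rest ⊤} | OUT={d:-, e:+; rest ⊤}
  B3: | IN={d:-; rest ⊤} | OUT={d:-; rest ⊤}
  B4: | IN={d:-; rest ⊤} | OUT={d:-, e:-; rest ⊤}
  B5: | IN={d:-, e:-; rest ⊤} | OUT={d:-, e:-; rest ⊤}
  B6: | IN={d:-; rest ⊤} | OUT={d:+; rest ⊤}

Merge at B1: IN[B1] = OUT[B0] = {a: ⊤, b: ⊤, c: ⊤, d: ⊤, e: +, f: ⊤}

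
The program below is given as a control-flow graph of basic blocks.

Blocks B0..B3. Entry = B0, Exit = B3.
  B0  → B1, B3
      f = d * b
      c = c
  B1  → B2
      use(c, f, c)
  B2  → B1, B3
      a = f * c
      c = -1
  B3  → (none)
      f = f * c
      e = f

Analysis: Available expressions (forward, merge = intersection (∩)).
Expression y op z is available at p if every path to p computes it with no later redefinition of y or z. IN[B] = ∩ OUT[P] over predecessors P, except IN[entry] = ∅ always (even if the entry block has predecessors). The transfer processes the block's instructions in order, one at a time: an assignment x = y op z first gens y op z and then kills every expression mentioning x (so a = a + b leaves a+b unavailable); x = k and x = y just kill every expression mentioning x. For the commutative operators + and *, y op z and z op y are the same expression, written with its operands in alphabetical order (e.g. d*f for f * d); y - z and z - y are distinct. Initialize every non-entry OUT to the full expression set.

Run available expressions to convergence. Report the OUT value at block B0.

Fixpoint table:
  B0: | IN={} | OUT={b*d}
  B1: | IN={b*d} | OUT={b*d}
  B2: | IN={b*d} | OUT={b*d}
  B3: | IN={b*d} | OUT={b*d}

B0 is the boundary node: IN[B0] = {}
Applying B0's transfer function to that IN value gives OUT[B0] (row B0 above).

Answer: {b*d}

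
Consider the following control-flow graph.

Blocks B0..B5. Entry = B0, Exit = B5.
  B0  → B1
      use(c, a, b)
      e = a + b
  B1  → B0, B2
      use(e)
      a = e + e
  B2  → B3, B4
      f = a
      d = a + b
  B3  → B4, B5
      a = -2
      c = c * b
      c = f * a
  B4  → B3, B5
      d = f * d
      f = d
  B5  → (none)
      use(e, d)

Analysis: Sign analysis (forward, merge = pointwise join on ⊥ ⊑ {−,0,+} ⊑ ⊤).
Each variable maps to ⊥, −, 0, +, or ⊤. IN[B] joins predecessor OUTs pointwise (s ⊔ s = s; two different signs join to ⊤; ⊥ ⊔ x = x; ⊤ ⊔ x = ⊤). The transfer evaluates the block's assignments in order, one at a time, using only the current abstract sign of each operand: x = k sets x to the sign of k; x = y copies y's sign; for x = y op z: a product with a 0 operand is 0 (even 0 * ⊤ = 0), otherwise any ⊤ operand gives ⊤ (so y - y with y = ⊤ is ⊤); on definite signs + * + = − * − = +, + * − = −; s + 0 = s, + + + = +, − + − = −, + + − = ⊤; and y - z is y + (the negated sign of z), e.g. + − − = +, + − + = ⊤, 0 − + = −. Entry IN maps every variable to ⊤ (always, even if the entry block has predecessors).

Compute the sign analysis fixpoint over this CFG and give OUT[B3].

Answer: {a: -, b: ⊤, c: ⊤, d: ⊤, e: ⊤, f: ⊤}

Working:
Converged values:
  B0: | IN=(all ⊤) | OUT=(all ⊤)
  B1: | IN=(all ⊤) | OUT=(all ⊤)
  B2: | IN=(all ⊤) | OUT=(all ⊤)
  B3: | IN=(all ⊤) | OUT={a:-; rest ⊤}
  B4: | IN=(all ⊤) | OUT=(all ⊤)
  B5: | IN=(all ⊤) | OUT=(all ⊤)

Merge at B3: IN[B3] = OUT[B2] ⊔ OUT[B4] = {a: ⊤, b: ⊤, c: ⊤, d: ⊤, e: ⊤, f: ⊤}
Applying B3's transfer function to that IN value gives OUT[B3] (row B3 above).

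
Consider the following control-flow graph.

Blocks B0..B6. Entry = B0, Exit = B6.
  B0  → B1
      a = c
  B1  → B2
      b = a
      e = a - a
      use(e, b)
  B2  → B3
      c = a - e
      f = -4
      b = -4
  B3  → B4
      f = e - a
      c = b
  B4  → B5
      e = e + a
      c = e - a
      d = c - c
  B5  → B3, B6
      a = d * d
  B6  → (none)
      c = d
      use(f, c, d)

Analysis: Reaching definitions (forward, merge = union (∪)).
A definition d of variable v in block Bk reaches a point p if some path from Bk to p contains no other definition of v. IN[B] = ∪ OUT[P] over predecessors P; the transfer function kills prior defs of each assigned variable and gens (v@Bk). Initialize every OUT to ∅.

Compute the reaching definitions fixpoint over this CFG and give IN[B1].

Answer: {a@B0}

Trace:
Per-block solution:
  B0:  IN={}  OUT={a@B0}
  B1:  IN={a@B0}  OUT={a@B0, b@B1, e@B1}
  B2:  IN={a@B0, b@B1, e@B1}  OUT={a@B0, b@B2, c@B2, e@B1, f@B2}
  B3:  IN={a@B0, a@B5, b@B2, c@B2, c@B4, d@B4, e@B1, e@B4, f@B2, f@B3}  OUT={a@B0, a@B5, b@B2, c@B3, d@B4, e@B1, e@B4, f@B3}
  B4:  IN={a@B0, a@B5, b@B2, c@B3, d@B4, e@B1, e@B4, f@B3}  OUT={a@B0, a@B5, b@B2, c@B4, d@B4, e@B4, f@B3}
  B5:  IN={a@B0, a@B5, b@B2, c@B4, d@B4, e@B4, f@B3}  OUT={a@B5, b@B2, c@B4, d@B4, e@B4, f@B3}
  B6:  IN={a@B5, b@B2, c@B4, d@B4, e@B4, f@B3}  OUT={a@B5, b@B2, c@B6, d@B4, e@B4, f@B3}

Merge at B1: IN[B1] = OUT[B0] = {a@B0}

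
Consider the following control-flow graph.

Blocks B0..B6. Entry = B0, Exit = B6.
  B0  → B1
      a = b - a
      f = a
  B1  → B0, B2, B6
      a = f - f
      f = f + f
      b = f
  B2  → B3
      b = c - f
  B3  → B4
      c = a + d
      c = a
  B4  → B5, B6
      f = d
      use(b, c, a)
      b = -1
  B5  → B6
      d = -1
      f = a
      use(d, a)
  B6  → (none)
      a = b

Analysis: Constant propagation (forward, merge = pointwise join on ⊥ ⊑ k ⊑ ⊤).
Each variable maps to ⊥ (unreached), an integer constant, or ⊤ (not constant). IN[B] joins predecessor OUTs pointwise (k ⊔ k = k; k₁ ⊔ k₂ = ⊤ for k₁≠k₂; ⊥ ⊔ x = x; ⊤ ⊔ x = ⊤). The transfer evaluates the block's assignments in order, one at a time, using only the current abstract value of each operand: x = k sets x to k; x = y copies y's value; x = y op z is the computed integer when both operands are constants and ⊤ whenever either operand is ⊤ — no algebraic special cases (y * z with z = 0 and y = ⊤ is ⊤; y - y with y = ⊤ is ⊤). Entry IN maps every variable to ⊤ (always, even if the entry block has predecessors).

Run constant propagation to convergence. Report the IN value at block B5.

Per-block solution:
  B0:  IN=(all ⊤)  OUT=(all ⊤)
  B1:  IN=(all ⊤)  OUT=(all ⊤)
  B2:  IN=(all ⊤)  OUT=(all ⊤)
  B3:  IN=(all ⊤)  OUT=(all ⊤)
  B4:  IN=(all ⊤)  OUT={b:-1; rest ⊤}
  B5:  IN={b:-1; rest ⊤}  OUT={b:-1, d:-1; rest ⊤}
  B6:  IN=(all ⊤)  OUT=(all ⊤)

Merge at B5: IN[B5] = OUT[B4] = {a: ⊤, b: -1, c: ⊤, d: ⊤, e: ⊤, f: ⊤}

Answer: {a: ⊤, b: -1, c: ⊤, d: ⊤, e: ⊤, f: ⊤}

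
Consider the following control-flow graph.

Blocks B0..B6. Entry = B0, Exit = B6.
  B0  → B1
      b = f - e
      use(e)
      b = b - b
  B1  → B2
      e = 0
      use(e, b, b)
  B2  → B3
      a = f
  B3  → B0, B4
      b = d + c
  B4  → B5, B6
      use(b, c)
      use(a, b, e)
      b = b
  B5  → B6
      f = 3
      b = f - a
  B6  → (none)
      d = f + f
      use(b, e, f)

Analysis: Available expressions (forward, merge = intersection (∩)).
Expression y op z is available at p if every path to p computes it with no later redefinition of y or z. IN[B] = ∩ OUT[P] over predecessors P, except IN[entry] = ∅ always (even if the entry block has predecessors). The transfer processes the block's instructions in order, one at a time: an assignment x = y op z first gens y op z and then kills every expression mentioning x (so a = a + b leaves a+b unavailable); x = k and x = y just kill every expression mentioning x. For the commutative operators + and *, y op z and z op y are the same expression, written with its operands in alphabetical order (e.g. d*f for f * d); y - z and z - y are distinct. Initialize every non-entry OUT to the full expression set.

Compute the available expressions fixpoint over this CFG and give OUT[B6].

Converged values:
  B0:   IN={}   OUT={f-e}
  B1:   IN={f-e}   OUT={}
  B2:   IN={}   OUT={}
  B3:   IN={}   OUT={c+d}
  B4:   IN={c+d}   OUT={c+d}
  B5:   IN={c+d}   OUT={c+d, f-a}
  B6:   IN={c+d}   OUT={f+f}

Merge at B6: IN[B6] = OUT[B4] ∩ OUT[B5] = {c+d}
Applying B6's transfer function to that IN value gives OUT[B6] (row B6 above).

Answer: {f+f}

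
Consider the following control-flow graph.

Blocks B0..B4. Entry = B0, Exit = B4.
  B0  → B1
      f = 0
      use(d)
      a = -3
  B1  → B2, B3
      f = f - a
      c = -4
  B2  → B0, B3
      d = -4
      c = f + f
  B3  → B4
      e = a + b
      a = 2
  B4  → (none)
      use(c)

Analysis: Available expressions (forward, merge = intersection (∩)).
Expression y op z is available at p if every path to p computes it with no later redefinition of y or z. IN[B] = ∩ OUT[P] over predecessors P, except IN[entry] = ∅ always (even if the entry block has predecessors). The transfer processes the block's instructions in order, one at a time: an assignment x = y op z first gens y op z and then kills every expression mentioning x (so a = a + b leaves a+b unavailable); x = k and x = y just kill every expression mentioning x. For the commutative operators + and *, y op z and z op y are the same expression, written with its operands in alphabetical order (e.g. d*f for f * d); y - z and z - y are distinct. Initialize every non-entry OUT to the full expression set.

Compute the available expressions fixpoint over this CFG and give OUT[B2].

Answer: {f+f}

Working:
Per-block solution:
  B0:   IN={}   OUT={}
  B1:   IN={}   OUT={}
  B2:   IN={}   OUT={f+f}
  B3:   IN={}   OUT={}
  B4:   IN={}   OUT={}

Merge at B2: IN[B2] = OUT[B1] = {}
Applying B2's transfer function to that IN value gives OUT[B2] (row B2 above).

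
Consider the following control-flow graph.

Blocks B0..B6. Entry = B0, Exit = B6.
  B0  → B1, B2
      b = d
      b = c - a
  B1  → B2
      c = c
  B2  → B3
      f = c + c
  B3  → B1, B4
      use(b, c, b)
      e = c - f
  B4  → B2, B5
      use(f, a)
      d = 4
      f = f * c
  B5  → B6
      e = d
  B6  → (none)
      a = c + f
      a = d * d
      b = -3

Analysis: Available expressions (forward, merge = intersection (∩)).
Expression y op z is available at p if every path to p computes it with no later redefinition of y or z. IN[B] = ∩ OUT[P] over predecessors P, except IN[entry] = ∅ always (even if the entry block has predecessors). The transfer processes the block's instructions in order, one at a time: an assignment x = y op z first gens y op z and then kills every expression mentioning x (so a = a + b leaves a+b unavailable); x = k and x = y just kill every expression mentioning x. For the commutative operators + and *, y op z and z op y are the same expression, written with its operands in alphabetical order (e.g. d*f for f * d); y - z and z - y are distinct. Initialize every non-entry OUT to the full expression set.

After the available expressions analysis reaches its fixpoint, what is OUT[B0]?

Answer: {c-a}

Working:
Fixpoint table:
  B0:   IN={}   OUT={c-a}
  B1:   IN={}   OUT={}
  B2:   IN={}   OUT={c+c}
  B3:   IN={c+c}   OUT={c+c, c-f}
  B4:   IN={c+c, c-f}   OUT={c+c}
  B5:   IN={c+c}   OUT={c+c}
  B6:   IN={c+c}   OUT={c+c, c+f, d*d}

B0 is the boundary node: IN[B0] = {}
Applying B0's transfer function to that IN value gives OUT[B0] (row B0 above).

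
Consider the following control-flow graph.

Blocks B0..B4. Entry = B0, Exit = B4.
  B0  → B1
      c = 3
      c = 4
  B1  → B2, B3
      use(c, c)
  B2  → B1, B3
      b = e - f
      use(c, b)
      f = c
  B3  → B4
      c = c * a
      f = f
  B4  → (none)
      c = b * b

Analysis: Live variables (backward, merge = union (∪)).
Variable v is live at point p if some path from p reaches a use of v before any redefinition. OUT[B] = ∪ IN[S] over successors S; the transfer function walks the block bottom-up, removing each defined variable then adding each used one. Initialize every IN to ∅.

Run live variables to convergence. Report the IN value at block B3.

Answer: {a, b, c, f}

Trace:
Per-block solution:
  B0:  IN={a, b, e, f}  OUT={a, b, c, e, f}
  B1:  IN={a, b, c, e, f}  OUT={a, b, c, e, f}
  B2:  IN={a, c, e, f}  OUT={a, b, c, e, f}
  B3:  IN={a, b, c, f}  OUT={b}
  B4:  IN={b}  OUT={}

Merge at B3: OUT[B3] = IN[B4] = {b}
Applying B3's transfer function to that OUT value gives IN[B3] (row B3 above).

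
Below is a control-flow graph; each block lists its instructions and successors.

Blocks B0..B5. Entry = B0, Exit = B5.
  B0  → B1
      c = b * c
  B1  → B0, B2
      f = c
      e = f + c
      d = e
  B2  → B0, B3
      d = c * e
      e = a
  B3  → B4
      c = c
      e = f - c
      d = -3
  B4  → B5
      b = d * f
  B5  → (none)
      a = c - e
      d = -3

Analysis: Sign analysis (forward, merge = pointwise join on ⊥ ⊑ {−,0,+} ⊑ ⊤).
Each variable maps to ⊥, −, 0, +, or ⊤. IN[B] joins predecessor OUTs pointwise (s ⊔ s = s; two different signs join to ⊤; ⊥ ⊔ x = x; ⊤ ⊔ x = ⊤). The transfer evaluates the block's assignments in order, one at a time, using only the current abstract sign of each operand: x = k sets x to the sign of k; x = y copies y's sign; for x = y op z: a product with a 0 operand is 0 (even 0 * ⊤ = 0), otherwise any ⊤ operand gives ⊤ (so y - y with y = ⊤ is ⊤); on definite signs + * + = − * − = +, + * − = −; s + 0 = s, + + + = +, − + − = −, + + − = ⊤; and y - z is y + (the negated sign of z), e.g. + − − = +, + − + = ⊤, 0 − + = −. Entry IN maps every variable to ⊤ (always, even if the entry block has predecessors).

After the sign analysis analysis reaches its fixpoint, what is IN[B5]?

Answer: {a: ⊤, b: ⊤, c: ⊤, d: -, e: ⊤, f: ⊤}

Trace:
Fixpoint table:
  B0:  IN=(all ⊤)  OUT=(all ⊤)
  B1:  IN=(all ⊤)  OUT=(all ⊤)
  B2:  IN=(all ⊤)  OUT=(all ⊤)
  B3:  IN=(all ⊤)  OUT={d:-; rest ⊤}
  B4:  IN={d:-; rest ⊤}  OUT={d:-; rest ⊤}
  B5:  IN={d:-; rest ⊤}  OUT={d:-; rest ⊤}

Merge at B5: IN[B5] = OUT[B4] = {a: ⊤, b: ⊤, c: ⊤, d: -, e: ⊤, f: ⊤}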